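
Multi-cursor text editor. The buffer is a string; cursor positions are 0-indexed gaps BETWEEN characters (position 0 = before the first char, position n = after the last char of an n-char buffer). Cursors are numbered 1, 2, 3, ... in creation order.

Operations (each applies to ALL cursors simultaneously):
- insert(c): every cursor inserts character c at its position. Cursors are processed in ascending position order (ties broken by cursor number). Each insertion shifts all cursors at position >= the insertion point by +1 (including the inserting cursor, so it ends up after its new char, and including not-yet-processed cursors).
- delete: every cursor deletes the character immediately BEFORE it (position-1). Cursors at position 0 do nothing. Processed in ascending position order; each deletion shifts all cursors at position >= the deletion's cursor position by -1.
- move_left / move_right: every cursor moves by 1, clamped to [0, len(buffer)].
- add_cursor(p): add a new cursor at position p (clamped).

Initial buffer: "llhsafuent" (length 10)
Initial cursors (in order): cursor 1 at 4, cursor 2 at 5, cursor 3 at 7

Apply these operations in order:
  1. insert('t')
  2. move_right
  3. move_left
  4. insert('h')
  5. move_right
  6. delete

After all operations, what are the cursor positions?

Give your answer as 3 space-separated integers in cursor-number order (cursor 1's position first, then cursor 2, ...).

After op 1 (insert('t')): buffer="llhstatfutent" (len 13), cursors c1@5 c2@7 c3@10, authorship ....1.2..3...
After op 2 (move_right): buffer="llhstatfutent" (len 13), cursors c1@6 c2@8 c3@11, authorship ....1.2..3...
After op 3 (move_left): buffer="llhstatfutent" (len 13), cursors c1@5 c2@7 c3@10, authorship ....1.2..3...
After op 4 (insert('h')): buffer="llhsthathfuthent" (len 16), cursors c1@6 c2@9 c3@13, authorship ....11.22..33...
After op 5 (move_right): buffer="llhsthathfuthent" (len 16), cursors c1@7 c2@10 c3@14, authorship ....11.22..33...
After op 6 (delete): buffer="llhsththuthnt" (len 13), cursors c1@6 c2@8 c3@11, authorship ....1122.33..

Answer: 6 8 11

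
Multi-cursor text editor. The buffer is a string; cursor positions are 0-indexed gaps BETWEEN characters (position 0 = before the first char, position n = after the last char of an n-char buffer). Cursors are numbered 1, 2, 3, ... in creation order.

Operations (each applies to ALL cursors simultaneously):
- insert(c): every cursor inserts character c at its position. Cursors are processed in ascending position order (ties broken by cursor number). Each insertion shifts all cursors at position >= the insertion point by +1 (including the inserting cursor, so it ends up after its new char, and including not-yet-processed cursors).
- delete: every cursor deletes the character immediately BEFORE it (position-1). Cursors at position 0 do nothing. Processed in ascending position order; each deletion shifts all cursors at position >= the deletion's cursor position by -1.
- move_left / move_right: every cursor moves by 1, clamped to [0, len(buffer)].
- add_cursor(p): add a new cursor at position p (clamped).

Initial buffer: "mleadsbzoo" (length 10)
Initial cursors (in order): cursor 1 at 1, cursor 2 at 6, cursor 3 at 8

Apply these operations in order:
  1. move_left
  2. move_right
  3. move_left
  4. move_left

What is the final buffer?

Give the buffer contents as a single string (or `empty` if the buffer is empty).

After op 1 (move_left): buffer="mleadsbzoo" (len 10), cursors c1@0 c2@5 c3@7, authorship ..........
After op 2 (move_right): buffer="mleadsbzoo" (len 10), cursors c1@1 c2@6 c3@8, authorship ..........
After op 3 (move_left): buffer="mleadsbzoo" (len 10), cursors c1@0 c2@5 c3@7, authorship ..........
After op 4 (move_left): buffer="mleadsbzoo" (len 10), cursors c1@0 c2@4 c3@6, authorship ..........

Answer: mleadsbzoo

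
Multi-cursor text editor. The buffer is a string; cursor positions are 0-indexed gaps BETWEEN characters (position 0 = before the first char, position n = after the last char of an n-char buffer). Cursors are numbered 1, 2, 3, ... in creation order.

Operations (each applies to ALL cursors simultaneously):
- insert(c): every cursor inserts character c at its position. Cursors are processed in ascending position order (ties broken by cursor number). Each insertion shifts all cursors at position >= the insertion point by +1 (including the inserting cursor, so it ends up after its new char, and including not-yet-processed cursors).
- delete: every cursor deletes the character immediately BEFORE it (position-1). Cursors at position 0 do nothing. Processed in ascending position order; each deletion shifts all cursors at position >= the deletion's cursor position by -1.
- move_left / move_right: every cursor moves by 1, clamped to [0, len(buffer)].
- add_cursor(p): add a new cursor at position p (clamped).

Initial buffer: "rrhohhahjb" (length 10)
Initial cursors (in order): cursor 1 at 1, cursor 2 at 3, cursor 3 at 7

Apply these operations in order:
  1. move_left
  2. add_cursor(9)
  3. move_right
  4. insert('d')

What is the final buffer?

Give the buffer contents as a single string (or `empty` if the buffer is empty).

Answer: rdrhdohhadhjbd

Derivation:
After op 1 (move_left): buffer="rrhohhahjb" (len 10), cursors c1@0 c2@2 c3@6, authorship ..........
After op 2 (add_cursor(9)): buffer="rrhohhahjb" (len 10), cursors c1@0 c2@2 c3@6 c4@9, authorship ..........
After op 3 (move_right): buffer="rrhohhahjb" (len 10), cursors c1@1 c2@3 c3@7 c4@10, authorship ..........
After op 4 (insert('d')): buffer="rdrhdohhadhjbd" (len 14), cursors c1@2 c2@5 c3@10 c4@14, authorship .1..2....3...4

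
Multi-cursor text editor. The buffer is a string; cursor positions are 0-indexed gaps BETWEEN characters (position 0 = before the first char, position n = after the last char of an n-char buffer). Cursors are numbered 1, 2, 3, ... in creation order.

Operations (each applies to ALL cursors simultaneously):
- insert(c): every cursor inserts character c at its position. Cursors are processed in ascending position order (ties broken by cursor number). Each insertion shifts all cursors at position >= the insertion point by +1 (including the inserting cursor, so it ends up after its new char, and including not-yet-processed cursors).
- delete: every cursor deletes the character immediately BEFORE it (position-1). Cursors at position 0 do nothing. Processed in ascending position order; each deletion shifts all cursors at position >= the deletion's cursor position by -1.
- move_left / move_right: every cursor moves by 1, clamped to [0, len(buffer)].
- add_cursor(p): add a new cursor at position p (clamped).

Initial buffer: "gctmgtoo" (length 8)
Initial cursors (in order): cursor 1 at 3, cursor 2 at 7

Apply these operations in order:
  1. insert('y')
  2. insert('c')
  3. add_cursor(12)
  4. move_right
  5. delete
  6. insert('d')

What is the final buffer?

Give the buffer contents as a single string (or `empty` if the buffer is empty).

Answer: gctycdgtoydd

Derivation:
After op 1 (insert('y')): buffer="gctymgtoyo" (len 10), cursors c1@4 c2@9, authorship ...1....2.
After op 2 (insert('c')): buffer="gctycmgtoyco" (len 12), cursors c1@5 c2@11, authorship ...11....22.
After op 3 (add_cursor(12)): buffer="gctycmgtoyco" (len 12), cursors c1@5 c2@11 c3@12, authorship ...11....22.
After op 4 (move_right): buffer="gctycmgtoyco" (len 12), cursors c1@6 c2@12 c3@12, authorship ...11....22.
After op 5 (delete): buffer="gctycgtoy" (len 9), cursors c1@5 c2@9 c3@9, authorship ...11...2
After op 6 (insert('d')): buffer="gctycdgtoydd" (len 12), cursors c1@6 c2@12 c3@12, authorship ...111...223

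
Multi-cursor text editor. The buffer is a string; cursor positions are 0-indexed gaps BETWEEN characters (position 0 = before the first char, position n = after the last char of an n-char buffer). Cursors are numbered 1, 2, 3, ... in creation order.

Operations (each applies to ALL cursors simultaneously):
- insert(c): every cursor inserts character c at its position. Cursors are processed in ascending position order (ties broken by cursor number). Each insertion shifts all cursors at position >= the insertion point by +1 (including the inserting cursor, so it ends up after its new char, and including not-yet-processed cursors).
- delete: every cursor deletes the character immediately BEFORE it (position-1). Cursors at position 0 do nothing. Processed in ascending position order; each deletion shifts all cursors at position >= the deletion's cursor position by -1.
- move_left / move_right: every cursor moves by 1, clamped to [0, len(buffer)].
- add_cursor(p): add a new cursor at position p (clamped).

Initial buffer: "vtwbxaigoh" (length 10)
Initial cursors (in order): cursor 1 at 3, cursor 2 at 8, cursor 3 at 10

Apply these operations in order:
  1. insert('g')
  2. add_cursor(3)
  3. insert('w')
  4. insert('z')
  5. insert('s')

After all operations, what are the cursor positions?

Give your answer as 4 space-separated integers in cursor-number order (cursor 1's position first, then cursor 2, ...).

After op 1 (insert('g')): buffer="vtwgbxaiggohg" (len 13), cursors c1@4 c2@10 c3@13, authorship ...1.....2..3
After op 2 (add_cursor(3)): buffer="vtwgbxaiggohg" (len 13), cursors c4@3 c1@4 c2@10 c3@13, authorship ...1.....2..3
After op 3 (insert('w')): buffer="vtwwgwbxaiggwohgw" (len 17), cursors c4@4 c1@6 c2@13 c3@17, authorship ...411.....22..33
After op 4 (insert('z')): buffer="vtwwzgwzbxaiggwzohgwz" (len 21), cursors c4@5 c1@8 c2@16 c3@21, authorship ...44111.....222..333
After op 5 (insert('s')): buffer="vtwwzsgwzsbxaiggwzsohgwzs" (len 25), cursors c4@6 c1@10 c2@19 c3@25, authorship ...4441111.....2222..3333

Answer: 10 19 25 6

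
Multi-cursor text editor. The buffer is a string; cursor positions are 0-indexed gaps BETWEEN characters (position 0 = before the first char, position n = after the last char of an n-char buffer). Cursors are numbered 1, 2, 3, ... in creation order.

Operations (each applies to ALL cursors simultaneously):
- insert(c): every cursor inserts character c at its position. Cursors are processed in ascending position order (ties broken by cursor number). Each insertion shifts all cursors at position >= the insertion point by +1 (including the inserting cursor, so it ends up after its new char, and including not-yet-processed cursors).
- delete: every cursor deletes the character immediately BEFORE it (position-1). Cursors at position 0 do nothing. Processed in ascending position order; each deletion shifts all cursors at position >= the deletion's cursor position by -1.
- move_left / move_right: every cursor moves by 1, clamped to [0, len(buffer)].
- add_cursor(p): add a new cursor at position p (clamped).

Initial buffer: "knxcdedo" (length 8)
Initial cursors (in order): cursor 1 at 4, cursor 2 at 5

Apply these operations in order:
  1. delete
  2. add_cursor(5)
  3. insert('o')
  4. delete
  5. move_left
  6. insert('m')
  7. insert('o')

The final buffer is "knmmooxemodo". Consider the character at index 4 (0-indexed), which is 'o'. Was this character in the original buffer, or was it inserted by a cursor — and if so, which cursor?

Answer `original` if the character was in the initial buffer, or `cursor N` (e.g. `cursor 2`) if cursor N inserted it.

Answer: cursor 1

Derivation:
After op 1 (delete): buffer="knxedo" (len 6), cursors c1@3 c2@3, authorship ......
After op 2 (add_cursor(5)): buffer="knxedo" (len 6), cursors c1@3 c2@3 c3@5, authorship ......
After op 3 (insert('o')): buffer="knxooedoo" (len 9), cursors c1@5 c2@5 c3@8, authorship ...12..3.
After op 4 (delete): buffer="knxedo" (len 6), cursors c1@3 c2@3 c3@5, authorship ......
After op 5 (move_left): buffer="knxedo" (len 6), cursors c1@2 c2@2 c3@4, authorship ......
After op 6 (insert('m')): buffer="knmmxemdo" (len 9), cursors c1@4 c2@4 c3@7, authorship ..12..3..
After op 7 (insert('o')): buffer="knmmooxemodo" (len 12), cursors c1@6 c2@6 c3@10, authorship ..1212..33..
Authorship (.=original, N=cursor N): . . 1 2 1 2 . . 3 3 . .
Index 4: author = 1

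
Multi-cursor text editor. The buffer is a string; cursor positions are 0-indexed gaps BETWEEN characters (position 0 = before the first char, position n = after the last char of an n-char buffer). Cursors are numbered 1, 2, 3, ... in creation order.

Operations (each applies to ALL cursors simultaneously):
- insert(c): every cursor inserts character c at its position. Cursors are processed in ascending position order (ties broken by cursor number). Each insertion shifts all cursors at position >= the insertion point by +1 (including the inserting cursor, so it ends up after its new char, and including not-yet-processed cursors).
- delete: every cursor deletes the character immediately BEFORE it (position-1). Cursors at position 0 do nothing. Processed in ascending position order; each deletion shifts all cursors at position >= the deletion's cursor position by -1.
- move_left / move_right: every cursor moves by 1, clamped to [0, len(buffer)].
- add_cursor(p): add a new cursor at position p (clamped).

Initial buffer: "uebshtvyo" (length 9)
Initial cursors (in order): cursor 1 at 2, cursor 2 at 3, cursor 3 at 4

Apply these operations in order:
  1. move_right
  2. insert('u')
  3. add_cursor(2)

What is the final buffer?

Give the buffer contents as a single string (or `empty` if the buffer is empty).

After op 1 (move_right): buffer="uebshtvyo" (len 9), cursors c1@3 c2@4 c3@5, authorship .........
After op 2 (insert('u')): buffer="uebusuhutvyo" (len 12), cursors c1@4 c2@6 c3@8, authorship ...1.2.3....
After op 3 (add_cursor(2)): buffer="uebusuhutvyo" (len 12), cursors c4@2 c1@4 c2@6 c3@8, authorship ...1.2.3....

Answer: uebusuhutvyo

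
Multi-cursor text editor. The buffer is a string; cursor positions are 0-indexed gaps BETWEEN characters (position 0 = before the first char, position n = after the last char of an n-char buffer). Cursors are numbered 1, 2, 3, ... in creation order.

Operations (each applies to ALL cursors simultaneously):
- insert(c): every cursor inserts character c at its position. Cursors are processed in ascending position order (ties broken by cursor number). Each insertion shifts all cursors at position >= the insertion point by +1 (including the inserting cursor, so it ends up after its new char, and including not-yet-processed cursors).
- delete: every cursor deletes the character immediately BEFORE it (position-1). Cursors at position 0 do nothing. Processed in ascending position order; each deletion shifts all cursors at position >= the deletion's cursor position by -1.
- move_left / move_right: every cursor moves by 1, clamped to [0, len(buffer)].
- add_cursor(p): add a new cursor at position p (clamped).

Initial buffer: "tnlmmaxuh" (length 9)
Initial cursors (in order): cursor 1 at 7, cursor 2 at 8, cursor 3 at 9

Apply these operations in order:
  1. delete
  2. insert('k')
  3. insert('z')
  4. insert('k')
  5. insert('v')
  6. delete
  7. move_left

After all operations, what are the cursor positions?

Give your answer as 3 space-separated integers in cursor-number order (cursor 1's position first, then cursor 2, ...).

Answer: 14 14 14

Derivation:
After op 1 (delete): buffer="tnlmma" (len 6), cursors c1@6 c2@6 c3@6, authorship ......
After op 2 (insert('k')): buffer="tnlmmakkk" (len 9), cursors c1@9 c2@9 c3@9, authorship ......123
After op 3 (insert('z')): buffer="tnlmmakkkzzz" (len 12), cursors c1@12 c2@12 c3@12, authorship ......123123
After op 4 (insert('k')): buffer="tnlmmakkkzzzkkk" (len 15), cursors c1@15 c2@15 c3@15, authorship ......123123123
After op 5 (insert('v')): buffer="tnlmmakkkzzzkkkvvv" (len 18), cursors c1@18 c2@18 c3@18, authorship ......123123123123
After op 6 (delete): buffer="tnlmmakkkzzzkkk" (len 15), cursors c1@15 c2@15 c3@15, authorship ......123123123
After op 7 (move_left): buffer="tnlmmakkkzzzkkk" (len 15), cursors c1@14 c2@14 c3@14, authorship ......123123123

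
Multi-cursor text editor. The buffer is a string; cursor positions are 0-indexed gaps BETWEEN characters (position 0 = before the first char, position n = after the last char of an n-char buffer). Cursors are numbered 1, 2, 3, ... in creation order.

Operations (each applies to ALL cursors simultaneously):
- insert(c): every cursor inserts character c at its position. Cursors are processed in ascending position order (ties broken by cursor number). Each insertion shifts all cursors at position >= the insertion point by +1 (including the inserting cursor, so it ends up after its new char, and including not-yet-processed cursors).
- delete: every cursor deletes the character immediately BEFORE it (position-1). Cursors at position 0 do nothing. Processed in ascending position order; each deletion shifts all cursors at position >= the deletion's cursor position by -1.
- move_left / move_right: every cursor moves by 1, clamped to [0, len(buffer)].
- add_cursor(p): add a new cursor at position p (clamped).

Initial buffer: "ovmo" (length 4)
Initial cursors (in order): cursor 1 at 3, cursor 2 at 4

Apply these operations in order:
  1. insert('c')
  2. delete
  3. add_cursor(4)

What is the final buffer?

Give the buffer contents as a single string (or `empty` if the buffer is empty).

Answer: ovmo

Derivation:
After op 1 (insert('c')): buffer="ovmcoc" (len 6), cursors c1@4 c2@6, authorship ...1.2
After op 2 (delete): buffer="ovmo" (len 4), cursors c1@3 c2@4, authorship ....
After op 3 (add_cursor(4)): buffer="ovmo" (len 4), cursors c1@3 c2@4 c3@4, authorship ....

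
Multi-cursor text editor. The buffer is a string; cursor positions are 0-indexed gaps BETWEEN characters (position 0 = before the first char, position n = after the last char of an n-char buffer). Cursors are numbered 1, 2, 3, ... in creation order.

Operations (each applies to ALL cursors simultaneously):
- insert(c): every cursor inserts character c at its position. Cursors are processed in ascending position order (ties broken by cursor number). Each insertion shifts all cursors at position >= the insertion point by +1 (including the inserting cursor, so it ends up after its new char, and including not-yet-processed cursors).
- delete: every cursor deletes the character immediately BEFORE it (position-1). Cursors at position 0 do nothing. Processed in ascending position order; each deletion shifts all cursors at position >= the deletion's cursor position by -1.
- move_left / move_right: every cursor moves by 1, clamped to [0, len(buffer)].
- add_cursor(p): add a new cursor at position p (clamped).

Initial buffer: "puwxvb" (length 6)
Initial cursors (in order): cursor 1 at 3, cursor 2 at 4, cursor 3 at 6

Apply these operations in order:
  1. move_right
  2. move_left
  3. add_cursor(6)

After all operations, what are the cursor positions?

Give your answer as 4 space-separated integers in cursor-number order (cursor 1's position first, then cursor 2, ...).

After op 1 (move_right): buffer="puwxvb" (len 6), cursors c1@4 c2@5 c3@6, authorship ......
After op 2 (move_left): buffer="puwxvb" (len 6), cursors c1@3 c2@4 c3@5, authorship ......
After op 3 (add_cursor(6)): buffer="puwxvb" (len 6), cursors c1@3 c2@4 c3@5 c4@6, authorship ......

Answer: 3 4 5 6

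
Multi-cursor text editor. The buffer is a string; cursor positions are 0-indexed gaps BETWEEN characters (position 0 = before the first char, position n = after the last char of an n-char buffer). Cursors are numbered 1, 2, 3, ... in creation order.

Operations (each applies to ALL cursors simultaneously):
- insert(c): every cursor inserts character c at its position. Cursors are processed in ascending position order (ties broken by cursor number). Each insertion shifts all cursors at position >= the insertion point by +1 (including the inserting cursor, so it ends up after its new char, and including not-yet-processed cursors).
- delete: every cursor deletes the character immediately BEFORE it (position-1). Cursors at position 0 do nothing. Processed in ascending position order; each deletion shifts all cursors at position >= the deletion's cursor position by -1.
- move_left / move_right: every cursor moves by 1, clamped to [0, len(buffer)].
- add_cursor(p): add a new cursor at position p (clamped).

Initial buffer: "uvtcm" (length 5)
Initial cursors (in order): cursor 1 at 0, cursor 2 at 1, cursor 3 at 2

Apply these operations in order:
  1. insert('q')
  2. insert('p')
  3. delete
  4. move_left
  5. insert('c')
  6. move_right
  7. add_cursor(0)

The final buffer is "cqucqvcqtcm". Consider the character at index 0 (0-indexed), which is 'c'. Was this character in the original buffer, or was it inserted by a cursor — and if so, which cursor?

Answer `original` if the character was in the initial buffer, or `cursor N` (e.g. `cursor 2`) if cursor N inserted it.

After op 1 (insert('q')): buffer="quqvqtcm" (len 8), cursors c1@1 c2@3 c3@5, authorship 1.2.3...
After op 2 (insert('p')): buffer="qpuqpvqptcm" (len 11), cursors c1@2 c2@5 c3@8, authorship 11.22.33...
After op 3 (delete): buffer="quqvqtcm" (len 8), cursors c1@1 c2@3 c3@5, authorship 1.2.3...
After op 4 (move_left): buffer="quqvqtcm" (len 8), cursors c1@0 c2@2 c3@4, authorship 1.2.3...
After op 5 (insert('c')): buffer="cqucqvcqtcm" (len 11), cursors c1@1 c2@4 c3@7, authorship 11.22.33...
After op 6 (move_right): buffer="cqucqvcqtcm" (len 11), cursors c1@2 c2@5 c3@8, authorship 11.22.33...
After op 7 (add_cursor(0)): buffer="cqucqvcqtcm" (len 11), cursors c4@0 c1@2 c2@5 c3@8, authorship 11.22.33...
Authorship (.=original, N=cursor N): 1 1 . 2 2 . 3 3 . . .
Index 0: author = 1

Answer: cursor 1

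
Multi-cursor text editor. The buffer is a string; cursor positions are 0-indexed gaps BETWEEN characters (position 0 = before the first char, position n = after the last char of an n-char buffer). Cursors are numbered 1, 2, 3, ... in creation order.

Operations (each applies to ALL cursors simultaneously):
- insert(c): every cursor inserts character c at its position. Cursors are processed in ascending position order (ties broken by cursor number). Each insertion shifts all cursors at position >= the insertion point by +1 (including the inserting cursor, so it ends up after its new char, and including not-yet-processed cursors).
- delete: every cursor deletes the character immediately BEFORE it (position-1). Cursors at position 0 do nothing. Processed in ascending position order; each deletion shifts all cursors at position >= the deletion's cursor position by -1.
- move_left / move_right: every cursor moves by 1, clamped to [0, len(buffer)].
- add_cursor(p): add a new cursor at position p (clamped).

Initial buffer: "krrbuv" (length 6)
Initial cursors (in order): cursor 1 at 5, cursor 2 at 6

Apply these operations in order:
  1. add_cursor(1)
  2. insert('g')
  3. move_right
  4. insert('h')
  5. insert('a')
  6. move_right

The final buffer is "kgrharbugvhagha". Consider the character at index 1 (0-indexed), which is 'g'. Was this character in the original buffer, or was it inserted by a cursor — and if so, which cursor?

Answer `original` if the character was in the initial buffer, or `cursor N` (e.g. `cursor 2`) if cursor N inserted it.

Answer: cursor 3

Derivation:
After op 1 (add_cursor(1)): buffer="krrbuv" (len 6), cursors c3@1 c1@5 c2@6, authorship ......
After op 2 (insert('g')): buffer="kgrrbugvg" (len 9), cursors c3@2 c1@7 c2@9, authorship .3....1.2
After op 3 (move_right): buffer="kgrrbugvg" (len 9), cursors c3@3 c1@8 c2@9, authorship .3....1.2
After op 4 (insert('h')): buffer="kgrhrbugvhgh" (len 12), cursors c3@4 c1@10 c2@12, authorship .3.3...1.122
After op 5 (insert('a')): buffer="kgrharbugvhagha" (len 15), cursors c3@5 c1@12 c2@15, authorship .3.33...1.11222
After op 6 (move_right): buffer="kgrharbugvhagha" (len 15), cursors c3@6 c1@13 c2@15, authorship .3.33...1.11222
Authorship (.=original, N=cursor N): . 3 . 3 3 . . . 1 . 1 1 2 2 2
Index 1: author = 3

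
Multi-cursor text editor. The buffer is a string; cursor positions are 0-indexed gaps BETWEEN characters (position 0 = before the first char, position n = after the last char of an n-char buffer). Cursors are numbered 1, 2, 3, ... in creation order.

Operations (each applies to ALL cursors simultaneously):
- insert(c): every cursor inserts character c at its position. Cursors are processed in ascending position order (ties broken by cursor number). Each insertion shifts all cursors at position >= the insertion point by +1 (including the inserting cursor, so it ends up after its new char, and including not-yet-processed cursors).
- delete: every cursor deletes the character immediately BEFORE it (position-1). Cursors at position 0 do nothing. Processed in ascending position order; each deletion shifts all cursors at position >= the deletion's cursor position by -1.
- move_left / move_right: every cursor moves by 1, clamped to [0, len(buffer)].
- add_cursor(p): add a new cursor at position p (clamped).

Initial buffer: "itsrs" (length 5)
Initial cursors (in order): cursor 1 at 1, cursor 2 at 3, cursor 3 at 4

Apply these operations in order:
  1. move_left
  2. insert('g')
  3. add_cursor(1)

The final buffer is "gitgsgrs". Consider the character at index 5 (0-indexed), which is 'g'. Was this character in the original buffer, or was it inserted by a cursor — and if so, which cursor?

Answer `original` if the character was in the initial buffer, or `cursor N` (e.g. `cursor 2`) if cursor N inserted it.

After op 1 (move_left): buffer="itsrs" (len 5), cursors c1@0 c2@2 c3@3, authorship .....
After op 2 (insert('g')): buffer="gitgsgrs" (len 8), cursors c1@1 c2@4 c3@6, authorship 1..2.3..
After op 3 (add_cursor(1)): buffer="gitgsgrs" (len 8), cursors c1@1 c4@1 c2@4 c3@6, authorship 1..2.3..
Authorship (.=original, N=cursor N): 1 . . 2 . 3 . .
Index 5: author = 3

Answer: cursor 3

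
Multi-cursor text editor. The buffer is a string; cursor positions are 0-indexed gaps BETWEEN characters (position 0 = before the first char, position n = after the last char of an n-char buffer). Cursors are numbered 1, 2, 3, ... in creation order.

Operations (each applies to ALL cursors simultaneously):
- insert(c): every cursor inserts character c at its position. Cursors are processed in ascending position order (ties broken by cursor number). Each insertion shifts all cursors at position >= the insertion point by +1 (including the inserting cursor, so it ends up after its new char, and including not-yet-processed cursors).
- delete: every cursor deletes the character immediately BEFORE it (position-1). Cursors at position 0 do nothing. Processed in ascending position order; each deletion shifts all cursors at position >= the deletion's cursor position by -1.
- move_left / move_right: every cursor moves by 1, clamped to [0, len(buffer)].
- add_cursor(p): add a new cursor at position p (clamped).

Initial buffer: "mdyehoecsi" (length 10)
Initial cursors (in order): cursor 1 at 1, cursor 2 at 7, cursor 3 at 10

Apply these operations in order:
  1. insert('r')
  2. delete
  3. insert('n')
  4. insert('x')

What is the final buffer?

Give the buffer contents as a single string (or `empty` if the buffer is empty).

After op 1 (insert('r')): buffer="mrdyehoercsir" (len 13), cursors c1@2 c2@9 c3@13, authorship .1......2...3
After op 2 (delete): buffer="mdyehoecsi" (len 10), cursors c1@1 c2@7 c3@10, authorship ..........
After op 3 (insert('n')): buffer="mndyehoencsin" (len 13), cursors c1@2 c2@9 c3@13, authorship .1......2...3
After op 4 (insert('x')): buffer="mnxdyehoenxcsinx" (len 16), cursors c1@3 c2@11 c3@16, authorship .11......22...33

Answer: mnxdyehoenxcsinx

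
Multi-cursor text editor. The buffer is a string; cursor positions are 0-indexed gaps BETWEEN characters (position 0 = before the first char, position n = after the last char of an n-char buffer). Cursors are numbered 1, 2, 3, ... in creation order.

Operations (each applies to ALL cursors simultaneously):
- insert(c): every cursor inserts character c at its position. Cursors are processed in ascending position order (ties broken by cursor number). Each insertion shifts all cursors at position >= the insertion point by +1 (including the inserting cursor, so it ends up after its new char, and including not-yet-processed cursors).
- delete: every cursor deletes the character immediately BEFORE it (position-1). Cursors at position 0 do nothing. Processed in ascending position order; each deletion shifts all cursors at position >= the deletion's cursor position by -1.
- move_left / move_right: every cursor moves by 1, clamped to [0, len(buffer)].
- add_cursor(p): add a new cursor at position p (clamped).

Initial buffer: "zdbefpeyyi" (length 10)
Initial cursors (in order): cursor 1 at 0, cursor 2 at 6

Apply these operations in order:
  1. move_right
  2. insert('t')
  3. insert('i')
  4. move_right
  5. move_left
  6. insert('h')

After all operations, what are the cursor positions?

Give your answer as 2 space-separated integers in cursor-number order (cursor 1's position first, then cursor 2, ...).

After op 1 (move_right): buffer="zdbefpeyyi" (len 10), cursors c1@1 c2@7, authorship ..........
After op 2 (insert('t')): buffer="ztdbefpetyyi" (len 12), cursors c1@2 c2@9, authorship .1......2...
After op 3 (insert('i')): buffer="ztidbefpetiyyi" (len 14), cursors c1@3 c2@11, authorship .11......22...
After op 4 (move_right): buffer="ztidbefpetiyyi" (len 14), cursors c1@4 c2@12, authorship .11......22...
After op 5 (move_left): buffer="ztidbefpetiyyi" (len 14), cursors c1@3 c2@11, authorship .11......22...
After op 6 (insert('h')): buffer="ztihdbefpetihyyi" (len 16), cursors c1@4 c2@13, authorship .111......222...

Answer: 4 13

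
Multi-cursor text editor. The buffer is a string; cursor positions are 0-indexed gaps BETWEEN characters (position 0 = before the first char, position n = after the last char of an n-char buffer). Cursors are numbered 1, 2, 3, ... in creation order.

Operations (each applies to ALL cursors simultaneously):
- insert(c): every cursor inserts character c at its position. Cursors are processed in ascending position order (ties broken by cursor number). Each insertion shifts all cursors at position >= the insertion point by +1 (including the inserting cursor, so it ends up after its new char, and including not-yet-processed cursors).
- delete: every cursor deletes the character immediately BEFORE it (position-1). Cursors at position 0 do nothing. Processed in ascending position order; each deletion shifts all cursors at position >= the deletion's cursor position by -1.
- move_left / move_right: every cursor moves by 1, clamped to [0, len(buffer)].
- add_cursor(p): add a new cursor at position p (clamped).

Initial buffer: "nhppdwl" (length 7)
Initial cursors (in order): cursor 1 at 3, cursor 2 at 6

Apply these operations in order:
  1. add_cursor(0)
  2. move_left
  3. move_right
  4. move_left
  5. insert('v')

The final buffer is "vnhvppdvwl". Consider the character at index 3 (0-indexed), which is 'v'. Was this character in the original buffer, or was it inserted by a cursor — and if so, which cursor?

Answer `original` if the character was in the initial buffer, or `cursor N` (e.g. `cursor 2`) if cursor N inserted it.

Answer: cursor 1

Derivation:
After op 1 (add_cursor(0)): buffer="nhppdwl" (len 7), cursors c3@0 c1@3 c2@6, authorship .......
After op 2 (move_left): buffer="nhppdwl" (len 7), cursors c3@0 c1@2 c2@5, authorship .......
After op 3 (move_right): buffer="nhppdwl" (len 7), cursors c3@1 c1@3 c2@6, authorship .......
After op 4 (move_left): buffer="nhppdwl" (len 7), cursors c3@0 c1@2 c2@5, authorship .......
After op 5 (insert('v')): buffer="vnhvppdvwl" (len 10), cursors c3@1 c1@4 c2@8, authorship 3..1...2..
Authorship (.=original, N=cursor N): 3 . . 1 . . . 2 . .
Index 3: author = 1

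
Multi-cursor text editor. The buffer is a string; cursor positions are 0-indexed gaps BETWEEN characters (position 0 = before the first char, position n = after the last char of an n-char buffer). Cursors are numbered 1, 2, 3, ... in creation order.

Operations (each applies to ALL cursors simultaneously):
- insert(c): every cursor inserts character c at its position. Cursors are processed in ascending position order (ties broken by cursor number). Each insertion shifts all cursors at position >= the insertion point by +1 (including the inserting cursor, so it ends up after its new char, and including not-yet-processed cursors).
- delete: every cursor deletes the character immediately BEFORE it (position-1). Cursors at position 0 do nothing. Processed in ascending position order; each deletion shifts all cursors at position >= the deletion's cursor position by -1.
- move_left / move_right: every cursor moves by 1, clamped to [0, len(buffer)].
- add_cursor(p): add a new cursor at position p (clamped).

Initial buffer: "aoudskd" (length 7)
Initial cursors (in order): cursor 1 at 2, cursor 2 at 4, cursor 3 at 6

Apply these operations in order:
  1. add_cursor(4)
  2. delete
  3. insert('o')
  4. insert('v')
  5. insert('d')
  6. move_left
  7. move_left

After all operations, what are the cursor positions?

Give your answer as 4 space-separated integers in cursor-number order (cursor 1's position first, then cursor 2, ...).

After op 1 (add_cursor(4)): buffer="aoudskd" (len 7), cursors c1@2 c2@4 c4@4 c3@6, authorship .......
After op 2 (delete): buffer="asd" (len 3), cursors c1@1 c2@1 c4@1 c3@2, authorship ...
After op 3 (insert('o')): buffer="aooosod" (len 7), cursors c1@4 c2@4 c4@4 c3@6, authorship .124.3.
After op 4 (insert('v')): buffer="aooovvvsovd" (len 11), cursors c1@7 c2@7 c4@7 c3@10, authorship .124124.33.
After op 5 (insert('d')): buffer="aooovvvdddsovdd" (len 15), cursors c1@10 c2@10 c4@10 c3@14, authorship .124124124.333.
After op 6 (move_left): buffer="aooovvvdddsovdd" (len 15), cursors c1@9 c2@9 c4@9 c3@13, authorship .124124124.333.
After op 7 (move_left): buffer="aooovvvdddsovdd" (len 15), cursors c1@8 c2@8 c4@8 c3@12, authorship .124124124.333.

Answer: 8 8 12 8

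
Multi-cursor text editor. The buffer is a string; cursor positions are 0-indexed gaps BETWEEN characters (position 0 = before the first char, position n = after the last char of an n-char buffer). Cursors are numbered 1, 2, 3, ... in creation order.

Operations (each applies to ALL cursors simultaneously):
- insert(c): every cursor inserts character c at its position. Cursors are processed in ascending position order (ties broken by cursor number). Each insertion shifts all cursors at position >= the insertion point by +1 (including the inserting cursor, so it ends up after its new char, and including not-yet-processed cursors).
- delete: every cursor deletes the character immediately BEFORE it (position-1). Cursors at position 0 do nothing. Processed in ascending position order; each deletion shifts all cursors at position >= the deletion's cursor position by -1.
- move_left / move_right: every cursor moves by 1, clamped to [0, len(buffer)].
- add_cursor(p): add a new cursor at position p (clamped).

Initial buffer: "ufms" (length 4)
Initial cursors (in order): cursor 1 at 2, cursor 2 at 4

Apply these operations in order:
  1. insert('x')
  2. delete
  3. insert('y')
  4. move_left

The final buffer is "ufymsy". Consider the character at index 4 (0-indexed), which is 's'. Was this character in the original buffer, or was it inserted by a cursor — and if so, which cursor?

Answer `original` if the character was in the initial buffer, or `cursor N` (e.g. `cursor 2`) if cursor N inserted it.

Answer: original

Derivation:
After op 1 (insert('x')): buffer="ufxmsx" (len 6), cursors c1@3 c2@6, authorship ..1..2
After op 2 (delete): buffer="ufms" (len 4), cursors c1@2 c2@4, authorship ....
After op 3 (insert('y')): buffer="ufymsy" (len 6), cursors c1@3 c2@6, authorship ..1..2
After op 4 (move_left): buffer="ufymsy" (len 6), cursors c1@2 c2@5, authorship ..1..2
Authorship (.=original, N=cursor N): . . 1 . . 2
Index 4: author = original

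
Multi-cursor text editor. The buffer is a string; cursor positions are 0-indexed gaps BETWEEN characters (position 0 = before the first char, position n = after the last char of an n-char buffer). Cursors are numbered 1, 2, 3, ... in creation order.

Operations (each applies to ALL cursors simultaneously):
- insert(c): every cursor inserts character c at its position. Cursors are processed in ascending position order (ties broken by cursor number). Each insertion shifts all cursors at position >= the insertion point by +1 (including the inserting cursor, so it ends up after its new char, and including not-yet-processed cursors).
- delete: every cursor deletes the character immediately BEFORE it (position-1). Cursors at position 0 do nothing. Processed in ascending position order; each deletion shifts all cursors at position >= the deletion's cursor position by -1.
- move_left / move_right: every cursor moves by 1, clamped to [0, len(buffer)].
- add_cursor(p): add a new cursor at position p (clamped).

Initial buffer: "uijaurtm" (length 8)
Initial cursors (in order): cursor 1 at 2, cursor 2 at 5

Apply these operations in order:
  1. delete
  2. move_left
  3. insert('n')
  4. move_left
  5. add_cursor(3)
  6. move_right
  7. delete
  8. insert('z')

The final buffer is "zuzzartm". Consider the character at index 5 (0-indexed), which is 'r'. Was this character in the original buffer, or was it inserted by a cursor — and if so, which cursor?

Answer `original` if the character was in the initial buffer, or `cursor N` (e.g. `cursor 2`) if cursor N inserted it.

After op 1 (delete): buffer="ujartm" (len 6), cursors c1@1 c2@3, authorship ......
After op 2 (move_left): buffer="ujartm" (len 6), cursors c1@0 c2@2, authorship ......
After op 3 (insert('n')): buffer="nujnartm" (len 8), cursors c1@1 c2@4, authorship 1..2....
After op 4 (move_left): buffer="nujnartm" (len 8), cursors c1@0 c2@3, authorship 1..2....
After op 5 (add_cursor(3)): buffer="nujnartm" (len 8), cursors c1@0 c2@3 c3@3, authorship 1..2....
After op 6 (move_right): buffer="nujnartm" (len 8), cursors c1@1 c2@4 c3@4, authorship 1..2....
After op 7 (delete): buffer="uartm" (len 5), cursors c1@0 c2@1 c3@1, authorship .....
After op 8 (insert('z')): buffer="zuzzartm" (len 8), cursors c1@1 c2@4 c3@4, authorship 1.23....
Authorship (.=original, N=cursor N): 1 . 2 3 . . . .
Index 5: author = original

Answer: original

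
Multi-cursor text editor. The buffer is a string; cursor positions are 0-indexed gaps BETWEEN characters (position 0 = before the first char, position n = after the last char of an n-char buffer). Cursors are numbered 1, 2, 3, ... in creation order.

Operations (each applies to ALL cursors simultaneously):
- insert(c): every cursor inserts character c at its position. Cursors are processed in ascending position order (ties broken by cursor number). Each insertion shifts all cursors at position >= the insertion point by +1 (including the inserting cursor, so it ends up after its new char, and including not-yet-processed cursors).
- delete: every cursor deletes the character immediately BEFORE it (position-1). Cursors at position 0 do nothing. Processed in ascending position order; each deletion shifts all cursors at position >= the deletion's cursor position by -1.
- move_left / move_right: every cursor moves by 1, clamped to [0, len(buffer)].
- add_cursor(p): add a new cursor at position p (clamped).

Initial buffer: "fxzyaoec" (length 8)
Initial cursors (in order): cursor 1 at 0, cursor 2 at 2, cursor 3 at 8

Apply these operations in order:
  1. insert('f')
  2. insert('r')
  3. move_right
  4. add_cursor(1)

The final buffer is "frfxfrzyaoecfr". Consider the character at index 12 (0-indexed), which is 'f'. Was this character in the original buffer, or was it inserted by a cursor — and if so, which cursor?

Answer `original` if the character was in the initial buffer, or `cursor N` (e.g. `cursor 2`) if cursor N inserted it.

After op 1 (insert('f')): buffer="ffxfzyaoecf" (len 11), cursors c1@1 c2@4 c3@11, authorship 1..2......3
After op 2 (insert('r')): buffer="frfxfrzyaoecfr" (len 14), cursors c1@2 c2@6 c3@14, authorship 11..22......33
After op 3 (move_right): buffer="frfxfrzyaoecfr" (len 14), cursors c1@3 c2@7 c3@14, authorship 11..22......33
After op 4 (add_cursor(1)): buffer="frfxfrzyaoecfr" (len 14), cursors c4@1 c1@3 c2@7 c3@14, authorship 11..22......33
Authorship (.=original, N=cursor N): 1 1 . . 2 2 . . . . . . 3 3
Index 12: author = 3

Answer: cursor 3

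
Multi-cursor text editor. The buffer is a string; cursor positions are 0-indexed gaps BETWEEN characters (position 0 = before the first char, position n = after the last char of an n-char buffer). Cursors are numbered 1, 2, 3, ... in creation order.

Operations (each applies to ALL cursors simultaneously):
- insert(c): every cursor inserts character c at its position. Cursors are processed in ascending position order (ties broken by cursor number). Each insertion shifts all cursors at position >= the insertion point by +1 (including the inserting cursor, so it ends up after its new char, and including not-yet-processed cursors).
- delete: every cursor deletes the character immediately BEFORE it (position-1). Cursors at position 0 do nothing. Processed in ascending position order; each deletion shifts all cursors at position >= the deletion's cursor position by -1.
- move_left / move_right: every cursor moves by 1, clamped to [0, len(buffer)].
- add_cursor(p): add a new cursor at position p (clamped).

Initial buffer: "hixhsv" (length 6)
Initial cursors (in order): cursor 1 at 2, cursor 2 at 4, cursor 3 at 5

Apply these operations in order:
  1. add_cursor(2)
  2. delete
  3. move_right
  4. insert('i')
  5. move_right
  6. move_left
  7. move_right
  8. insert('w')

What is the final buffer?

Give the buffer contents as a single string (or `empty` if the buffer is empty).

After op 1 (add_cursor(2)): buffer="hixhsv" (len 6), cursors c1@2 c4@2 c2@4 c3@5, authorship ......
After op 2 (delete): buffer="xv" (len 2), cursors c1@0 c4@0 c2@1 c3@1, authorship ..
After op 3 (move_right): buffer="xv" (len 2), cursors c1@1 c4@1 c2@2 c3@2, authorship ..
After op 4 (insert('i')): buffer="xiivii" (len 6), cursors c1@3 c4@3 c2@6 c3@6, authorship .14.23
After op 5 (move_right): buffer="xiivii" (len 6), cursors c1@4 c4@4 c2@6 c3@6, authorship .14.23
After op 6 (move_left): buffer="xiivii" (len 6), cursors c1@3 c4@3 c2@5 c3@5, authorship .14.23
After op 7 (move_right): buffer="xiivii" (len 6), cursors c1@4 c4@4 c2@6 c3@6, authorship .14.23
After op 8 (insert('w')): buffer="xiivwwiiww" (len 10), cursors c1@6 c4@6 c2@10 c3@10, authorship .14.142323

Answer: xiivwwiiww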